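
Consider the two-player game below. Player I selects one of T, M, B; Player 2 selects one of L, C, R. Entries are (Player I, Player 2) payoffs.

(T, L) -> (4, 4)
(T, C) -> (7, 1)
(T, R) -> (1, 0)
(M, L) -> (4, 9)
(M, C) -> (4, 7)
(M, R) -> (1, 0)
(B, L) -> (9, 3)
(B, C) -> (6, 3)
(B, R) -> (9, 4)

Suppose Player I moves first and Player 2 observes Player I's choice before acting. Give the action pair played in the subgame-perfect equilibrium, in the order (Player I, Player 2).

Work backward from Player 2's decision.
- T: BR = L, leader payoff 4.
- M: BR = L, leader payoff 4.
- B: BR = R, leader payoff 9.
Maximizing over 4, 4, 9, Player I chooses B. Subgame-perfect outcome: (B, R) with payoffs (9, 4).

(B, R)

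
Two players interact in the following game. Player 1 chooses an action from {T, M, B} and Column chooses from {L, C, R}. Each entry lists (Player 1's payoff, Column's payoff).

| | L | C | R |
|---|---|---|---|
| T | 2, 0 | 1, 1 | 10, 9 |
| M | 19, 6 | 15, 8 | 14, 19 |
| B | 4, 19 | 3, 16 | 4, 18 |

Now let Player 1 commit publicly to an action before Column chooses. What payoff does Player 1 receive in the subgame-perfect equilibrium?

14

Column best-responds to each possible Player 1 move:
- T: BR = R, leader payoff 10.
- M: BR = R, leader payoff 14.
- B: BR = L, leader payoff 4.
Player 1's induced payoffs are 10, 14, 4, so Player 1 commits to M. Subgame-perfect outcome: (M, R) with payoffs (14, 19).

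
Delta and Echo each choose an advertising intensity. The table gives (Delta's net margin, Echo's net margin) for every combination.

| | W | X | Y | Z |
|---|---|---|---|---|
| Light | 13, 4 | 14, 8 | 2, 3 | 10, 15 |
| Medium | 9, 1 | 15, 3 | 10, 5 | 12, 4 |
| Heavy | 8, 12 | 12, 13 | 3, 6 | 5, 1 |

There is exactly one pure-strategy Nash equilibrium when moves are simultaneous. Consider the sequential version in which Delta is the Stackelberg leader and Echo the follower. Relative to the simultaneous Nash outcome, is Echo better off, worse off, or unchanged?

Solve by backward induction (Delta leads).
- Light: Echo compares 4, 8, 3, 15 and picks Z; Delta would get 10.
- Medium: Echo compares 1, 3, 5, 4 and picks Y; Delta would get 10.
- Heavy: Echo compares 12, 13, 6, 1 and picks X; Delta would get 12.
Among 10, 10, 12, the best is 12 at Heavy. Subgame-perfect outcome: (Heavy, X) with payoffs (12, 13).
Under simultaneous play:
Delta's best replies: W→Light; X→Medium; Y→Medium; Z→Medium.
Echo's best replies: Light→Z; Medium→Y; Heavy→X.
Only (Medium, Y) has each player best-responding; Nash payoffs (10, 5).
Echo earns 13 sequentially versus 5 at the Nash outcome: better off.

better off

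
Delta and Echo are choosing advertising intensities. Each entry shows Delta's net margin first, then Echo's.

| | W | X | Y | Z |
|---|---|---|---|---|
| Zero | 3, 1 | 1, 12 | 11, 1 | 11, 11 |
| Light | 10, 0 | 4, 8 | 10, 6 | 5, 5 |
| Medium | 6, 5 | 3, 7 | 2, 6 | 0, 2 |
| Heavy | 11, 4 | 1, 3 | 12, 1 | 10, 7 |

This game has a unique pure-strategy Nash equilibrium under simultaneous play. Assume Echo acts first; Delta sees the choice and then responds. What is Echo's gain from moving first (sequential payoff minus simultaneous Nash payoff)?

3

Work backward from Delta's decision.
- W: Delta compares 3, 10, 6, 11 and picks Heavy; Echo would get 4.
- X: Delta compares 1, 4, 3, 1 and picks Light; Echo would get 8.
- Y: Delta compares 11, 10, 2, 12 and picks Heavy; Echo would get 1.
- Z: Delta compares 11, 5, 0, 10 and picks Zero; Echo would get 11.
Maximizing over 4, 8, 1, 11, Echo chooses Z. Subgame-perfect outcome: (Zero, Z) with payoffs (11, 11).
For the simultaneous game, intersect best replies.
Delta's best replies: W→Heavy; X→Light; Y→Heavy; Z→Zero.
Echo's best replies: Zero→X; Light→X; Medium→X; Heavy→Z.
Only (Light, X) has each player best-responding; Nash payoffs (4, 8).
Echo's commitment gain: 11 − 8 = 3.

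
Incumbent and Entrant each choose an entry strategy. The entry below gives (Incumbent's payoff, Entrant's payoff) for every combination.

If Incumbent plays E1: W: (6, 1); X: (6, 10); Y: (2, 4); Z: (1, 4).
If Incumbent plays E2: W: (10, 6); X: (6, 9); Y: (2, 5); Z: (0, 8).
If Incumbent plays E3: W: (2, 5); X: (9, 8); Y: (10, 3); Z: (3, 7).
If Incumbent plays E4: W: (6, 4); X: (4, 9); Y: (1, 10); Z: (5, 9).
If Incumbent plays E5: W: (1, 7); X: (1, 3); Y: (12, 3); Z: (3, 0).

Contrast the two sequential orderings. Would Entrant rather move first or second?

If Incumbent leads: Entrant's best replies are E1→X, E2→X, E3→X, E4→Y, E5→W; Incumbent's induced payoffs 6, 6, 9, 1, 1; outcome (E3, X), payoffs (9, 8).
If Entrant leads: Incumbent's best replies are W→E2, X→E3, Y→E5, Z→E4; Entrant's induced payoffs 6, 8, 3, 9; outcome (E4, Z), payoffs (5, 9).
Entrant gets 9 moving first and 8 moving second, so Entrant prefers to move first.

first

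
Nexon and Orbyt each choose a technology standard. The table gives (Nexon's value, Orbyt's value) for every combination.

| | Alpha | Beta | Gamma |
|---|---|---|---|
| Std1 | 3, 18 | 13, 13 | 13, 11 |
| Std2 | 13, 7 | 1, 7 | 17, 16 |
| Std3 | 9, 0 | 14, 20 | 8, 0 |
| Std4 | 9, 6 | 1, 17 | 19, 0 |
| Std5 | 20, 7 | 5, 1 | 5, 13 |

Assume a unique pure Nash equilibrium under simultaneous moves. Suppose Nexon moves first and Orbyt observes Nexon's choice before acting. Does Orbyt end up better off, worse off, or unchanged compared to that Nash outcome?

Orbyt best-responds to each possible Nexon move:
- Std1 → Orbyt plays Alpha (best of 18, 13, 11); Nexon gets 3.
- Std2 → Orbyt plays Gamma (best of 7, 7, 16); Nexon gets 17.
- Std3 → Orbyt plays Beta (best of 0, 20, 0); Nexon gets 14.
- Std4 → Orbyt plays Beta (best of 6, 17, 0); Nexon gets 1.
- Std5 → Orbyt plays Gamma (best of 7, 1, 13); Nexon gets 5.
Among 3, 17, 14, 1, 5, the best is 17 at Std2. Subgame-perfect outcome: (Std2, Gamma) with payoffs (17, 16).
For the simultaneous game, intersect best replies.
Nexon's best replies: Alpha→Std5; Beta→Std3; Gamma→Std4.
Orbyt's best replies: Std1→Alpha; Std2→Gamma; Std3→Beta; Std4→Beta; Std5→Gamma.
The unique mutual best reply is (Std3, Beta), giving (14, 20).
Orbyt earns 16 sequentially versus 20 at the Nash outcome: worse off.

worse off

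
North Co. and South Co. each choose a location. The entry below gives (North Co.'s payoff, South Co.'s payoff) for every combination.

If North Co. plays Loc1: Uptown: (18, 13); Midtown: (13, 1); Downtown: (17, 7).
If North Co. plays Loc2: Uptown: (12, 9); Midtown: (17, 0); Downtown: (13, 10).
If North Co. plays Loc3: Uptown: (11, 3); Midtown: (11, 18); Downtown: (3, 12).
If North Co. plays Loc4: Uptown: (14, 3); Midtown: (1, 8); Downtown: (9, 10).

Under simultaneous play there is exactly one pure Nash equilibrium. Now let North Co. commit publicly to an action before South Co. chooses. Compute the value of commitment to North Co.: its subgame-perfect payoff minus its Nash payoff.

Backward induction with North Co. moving first.
- Loc1: South Co. compares 13, 1, 7 and picks Uptown; North Co. would get 18.
- Loc2: South Co. compares 9, 0, 10 and picks Downtown; North Co. would get 13.
- Loc3: South Co. compares 3, 18, 12 and picks Midtown; North Co. would get 11.
- Loc4: South Co. compares 3, 8, 10 and picks Downtown; North Co. would get 9.
North Co.'s induced payoffs are 18, 13, 11, 9, so North Co. commits to Loc1. Subgame-perfect outcome: (Loc1, Uptown) with payoffs (18, 13).
For the simultaneous game, intersect best replies.
North Co.'s best replies: Uptown→Loc1; Midtown→Loc2; Downtown→Loc1.
South Co.'s best replies: Loc1→Uptown; Loc2→Downtown; Loc3→Midtown; Loc4→Downtown.
The unique mutual best reply is (Loc1, Uptown), giving (18, 13).
North Co.'s commitment gain: 18 − 18 = 0.

0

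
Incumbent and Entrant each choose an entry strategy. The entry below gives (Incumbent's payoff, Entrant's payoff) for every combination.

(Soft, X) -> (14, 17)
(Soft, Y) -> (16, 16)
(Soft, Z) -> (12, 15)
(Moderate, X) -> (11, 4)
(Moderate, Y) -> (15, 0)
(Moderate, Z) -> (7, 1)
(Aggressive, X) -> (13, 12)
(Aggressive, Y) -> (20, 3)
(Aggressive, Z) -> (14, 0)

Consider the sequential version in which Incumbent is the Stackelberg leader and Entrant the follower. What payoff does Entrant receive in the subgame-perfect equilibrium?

Work backward from Entrant's decision.
- Soft → Entrant plays X (best of 17, 16, 15); Incumbent gets 14.
- Moderate → Entrant plays X (best of 4, 0, 1); Incumbent gets 11.
- Aggressive → Entrant plays X (best of 12, 3, 0); Incumbent gets 13.
Maximizing over 14, 11, 13, Incumbent chooses Soft. Subgame-perfect outcome: (Soft, X) with payoffs (14, 17).

17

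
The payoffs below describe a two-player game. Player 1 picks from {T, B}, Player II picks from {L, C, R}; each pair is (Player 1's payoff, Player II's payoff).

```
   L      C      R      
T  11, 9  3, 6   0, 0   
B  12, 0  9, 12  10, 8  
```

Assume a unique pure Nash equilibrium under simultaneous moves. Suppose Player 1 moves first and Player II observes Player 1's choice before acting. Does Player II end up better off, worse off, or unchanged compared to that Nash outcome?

Backward induction with Player 1 moving first.
- T: Player II compares 9, 6, 0 and picks L; Player 1 would get 11.
- B: Player II compares 0, 12, 8 and picks C; Player 1 would get 9.
Among 11, 9, the best is 11 at T. Subgame-perfect outcome: (T, L) with payoffs (11, 9).
Now find the simultaneous Nash equilibrium.
Player 1's best replies: L→B; C→B; R→B.
Player II's best replies: T→L; B→C.
The unique mutual best reply is (B, C), giving (9, 12).
Player II earns 9 sequentially versus 12 at the Nash outcome: worse off.

worse off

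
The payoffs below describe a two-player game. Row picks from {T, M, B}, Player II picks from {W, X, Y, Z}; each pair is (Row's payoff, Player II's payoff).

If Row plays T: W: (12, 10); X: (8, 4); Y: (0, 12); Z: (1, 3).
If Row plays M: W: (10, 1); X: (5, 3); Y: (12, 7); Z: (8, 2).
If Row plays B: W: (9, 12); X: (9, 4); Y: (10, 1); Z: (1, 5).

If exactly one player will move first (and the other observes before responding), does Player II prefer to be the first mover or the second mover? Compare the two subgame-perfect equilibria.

first

If Row leads: Player II's best replies are T→Y, M→Y, B→W; Row's induced payoffs 0, 12, 9; outcome (M, Y), payoffs (12, 7).
If Player II leads: Row's best replies are W→T, X→B, Y→M, Z→M; Player II's induced payoffs 10, 4, 7, 2; outcome (T, W), payoffs (12, 10).
Player II gets 10 moving first and 7 moving second, so Player II prefers to move first.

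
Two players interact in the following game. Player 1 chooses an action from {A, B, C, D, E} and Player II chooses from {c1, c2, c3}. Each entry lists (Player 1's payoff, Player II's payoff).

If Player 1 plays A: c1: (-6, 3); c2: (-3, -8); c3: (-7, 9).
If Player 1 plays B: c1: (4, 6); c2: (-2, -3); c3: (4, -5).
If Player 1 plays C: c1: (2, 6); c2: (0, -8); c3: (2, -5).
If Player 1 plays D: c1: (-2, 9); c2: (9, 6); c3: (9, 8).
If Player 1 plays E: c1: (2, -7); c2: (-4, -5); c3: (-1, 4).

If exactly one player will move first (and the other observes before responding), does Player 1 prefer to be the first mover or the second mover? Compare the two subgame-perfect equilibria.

If Player 1 leads: Player II's best replies are A→c3, B→c1, C→c1, D→c1, E→c3; Player 1's induced payoffs -7, 4, 2, -2, -1; outcome (B, c1), payoffs (4, 6).
If Player II leads: Player 1's best replies are c1→B, c2→D, c3→D; Player II's induced payoffs 6, 6, 8; outcome (D, c3), payoffs (9, 8).
Player 1 gets 4 moving first and 9 moving second, so Player 1 prefers to move second.

second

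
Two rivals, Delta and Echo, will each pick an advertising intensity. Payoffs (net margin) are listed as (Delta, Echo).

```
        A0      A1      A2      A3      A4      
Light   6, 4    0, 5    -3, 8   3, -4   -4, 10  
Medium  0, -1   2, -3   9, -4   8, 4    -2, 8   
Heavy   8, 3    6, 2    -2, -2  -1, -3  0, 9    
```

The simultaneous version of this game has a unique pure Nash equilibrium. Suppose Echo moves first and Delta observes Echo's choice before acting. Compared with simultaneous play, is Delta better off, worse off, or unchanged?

Work backward from Delta's decision.
- A0: Delta compares 6, 0, 8 and picks Heavy; Echo would get 3.
- A1: Delta compares 0, 2, 6 and picks Heavy; Echo would get 2.
- A2: Delta compares -3, 9, -2 and picks Medium; Echo would get -4.
- A3: Delta compares 3, 8, -1 and picks Medium; Echo would get 4.
- A4: Delta compares -4, -2, 0 and picks Heavy; Echo would get 9.
Echo's induced payoffs are 3, 2, -4, 4, 9, so Echo commits to A4. Subgame-perfect outcome: (Heavy, A4) with payoffs (0, 9).
Under simultaneous play:
Delta's best replies: A0→Heavy; A1→Heavy; A2→Medium; A3→Medium; A4→Heavy.
Echo's best replies: Light→A4; Medium→A4; Heavy→A4.
Only (Heavy, A4) has each player best-responding; Nash payoffs (0, 9).
Delta earns 0 sequentially versus 0 at the Nash outcome: unchanged.

unchanged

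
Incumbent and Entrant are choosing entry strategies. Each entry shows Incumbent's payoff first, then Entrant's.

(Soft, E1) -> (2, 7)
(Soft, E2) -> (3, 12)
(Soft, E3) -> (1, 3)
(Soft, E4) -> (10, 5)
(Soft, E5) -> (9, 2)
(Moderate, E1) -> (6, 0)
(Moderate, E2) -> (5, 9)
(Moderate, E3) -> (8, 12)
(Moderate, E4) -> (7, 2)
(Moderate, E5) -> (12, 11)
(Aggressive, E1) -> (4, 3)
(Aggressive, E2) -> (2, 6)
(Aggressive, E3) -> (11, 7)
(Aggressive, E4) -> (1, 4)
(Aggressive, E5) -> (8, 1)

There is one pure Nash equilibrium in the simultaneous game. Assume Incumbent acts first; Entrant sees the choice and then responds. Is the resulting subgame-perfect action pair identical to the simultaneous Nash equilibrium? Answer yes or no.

yes

Backward induction with Incumbent moving first.
- Soft: Entrant compares 7, 12, 3, 5, 2 and picks E2; Incumbent would get 3.
- Moderate: Entrant compares 0, 9, 12, 2, 11 and picks E3; Incumbent would get 8.
- Aggressive: Entrant compares 3, 6, 7, 4, 1 and picks E3; Incumbent would get 11.
Incumbent's induced payoffs are 3, 8, 11, so Incumbent commits to Aggressive. Subgame-perfect outcome: (Aggressive, E3) with payoffs (11, 7).
Now find the simultaneous Nash equilibrium.
Incumbent's best replies: E1→Moderate; E2→Moderate; E3→Aggressive; E4→Soft; E5→Moderate.
Entrant's best replies: Soft→E2; Moderate→E3; Aggressive→E3.
The unique mutual best reply is (Aggressive, E3), giving (11, 7).
Sequential outcome (Aggressive, E3) coincides with the Nash profile (Aggressive, E3).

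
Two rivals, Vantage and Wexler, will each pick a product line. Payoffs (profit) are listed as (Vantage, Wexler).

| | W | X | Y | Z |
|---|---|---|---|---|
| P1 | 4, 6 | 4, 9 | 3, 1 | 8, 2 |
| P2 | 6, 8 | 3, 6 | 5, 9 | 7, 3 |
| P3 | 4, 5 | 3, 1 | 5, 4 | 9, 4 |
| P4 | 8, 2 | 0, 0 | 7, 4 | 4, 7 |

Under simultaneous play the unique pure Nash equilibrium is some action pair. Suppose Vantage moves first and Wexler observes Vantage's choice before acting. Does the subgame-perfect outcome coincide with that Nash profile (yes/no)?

Solve by backward induction (Vantage leads).
- P1: BR = X, leader payoff 4.
- P2: BR = Y, leader payoff 5.
- P3: BR = W, leader payoff 4.
- P4: BR = Z, leader payoff 4.
Maximizing over 4, 5, 4, 4, Vantage chooses P2. Subgame-perfect outcome: (P2, Y) with payoffs (5, 9).
Now find the simultaneous Nash equilibrium.
Vantage's best replies: W→P4; X→P1; Y→P4; Z→P3.
Wexler's best replies: P1→X; P2→Y; P3→W; P4→Z.
The unique mutual best reply is (P1, X), giving (4, 9).
Sequential outcome (P2, Y) differs from the Nash profile (P1, X).

no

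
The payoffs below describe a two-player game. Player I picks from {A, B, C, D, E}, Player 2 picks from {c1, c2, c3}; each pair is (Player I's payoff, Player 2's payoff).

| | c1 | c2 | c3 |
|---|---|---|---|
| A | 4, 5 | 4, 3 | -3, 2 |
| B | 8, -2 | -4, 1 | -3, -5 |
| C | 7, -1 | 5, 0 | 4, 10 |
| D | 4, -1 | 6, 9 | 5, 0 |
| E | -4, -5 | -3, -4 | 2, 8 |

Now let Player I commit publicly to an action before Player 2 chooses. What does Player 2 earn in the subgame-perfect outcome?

Solve by backward induction (Player I leads).
- A → Player 2 plays c1 (best of 5, 3, 2); Player I gets 4.
- B → Player 2 plays c2 (best of -2, 1, -5); Player I gets -4.
- C → Player 2 plays c3 (best of -1, 0, 10); Player I gets 4.
- D → Player 2 plays c2 (best of -1, 9, 0); Player I gets 6.
- E → Player 2 plays c3 (best of -5, -4, 8); Player I gets 2.
Player I's induced payoffs are 4, -4, 4, 6, 2, so Player I commits to D. Subgame-perfect outcome: (D, c2) with payoffs (6, 9).

9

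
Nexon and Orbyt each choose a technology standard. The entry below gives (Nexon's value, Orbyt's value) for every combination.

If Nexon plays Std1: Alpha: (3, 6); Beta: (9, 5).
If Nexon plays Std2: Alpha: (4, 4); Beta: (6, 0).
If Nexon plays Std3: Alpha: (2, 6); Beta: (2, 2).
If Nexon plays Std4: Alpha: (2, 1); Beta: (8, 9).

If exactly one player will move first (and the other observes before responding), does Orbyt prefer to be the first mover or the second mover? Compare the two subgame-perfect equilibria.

If Nexon leads: Orbyt's best replies are Std1→Alpha, Std2→Alpha, Std3→Alpha, Std4→Beta; Nexon's induced payoffs 3, 4, 2, 8; outcome (Std4, Beta), payoffs (8, 9).
If Orbyt leads: Nexon's best replies are Alpha→Std2, Beta→Std1; Orbyt's induced payoffs 4, 5; outcome (Std1, Beta), payoffs (9, 5).
Orbyt gets 5 moving first and 9 moving second, so Orbyt prefers to move second.

second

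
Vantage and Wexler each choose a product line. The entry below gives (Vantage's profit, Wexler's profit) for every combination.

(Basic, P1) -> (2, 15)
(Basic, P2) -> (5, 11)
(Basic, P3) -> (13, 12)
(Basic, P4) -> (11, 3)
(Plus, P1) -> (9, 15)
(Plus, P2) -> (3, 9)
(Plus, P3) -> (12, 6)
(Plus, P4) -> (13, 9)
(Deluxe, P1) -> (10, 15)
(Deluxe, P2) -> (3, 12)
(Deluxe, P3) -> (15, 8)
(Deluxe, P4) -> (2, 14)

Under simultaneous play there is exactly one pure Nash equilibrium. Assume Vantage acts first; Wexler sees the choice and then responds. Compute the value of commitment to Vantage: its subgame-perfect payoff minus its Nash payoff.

Work backward from Wexler's decision.
- Basic → Wexler plays P1 (best of 15, 11, 12, 3); Vantage gets 2.
- Plus → Wexler plays P1 (best of 15, 9, 6, 9); Vantage gets 9.
- Deluxe → Wexler plays P1 (best of 15, 12, 8, 14); Vantage gets 10.
Among 2, 9, 10, the best is 10 at Deluxe. Subgame-perfect outcome: (Deluxe, P1) with payoffs (10, 15).
For the simultaneous game, intersect best replies.
Vantage's best replies: P1→Deluxe; P2→Basic; P3→Deluxe; P4→Plus.
Wexler's best replies: Basic→P1; Plus→P1; Deluxe→P1.
The unique mutual best reply is (Deluxe, P1), giving (10, 15).
Vantage's commitment gain: 10 − 10 = 0.

0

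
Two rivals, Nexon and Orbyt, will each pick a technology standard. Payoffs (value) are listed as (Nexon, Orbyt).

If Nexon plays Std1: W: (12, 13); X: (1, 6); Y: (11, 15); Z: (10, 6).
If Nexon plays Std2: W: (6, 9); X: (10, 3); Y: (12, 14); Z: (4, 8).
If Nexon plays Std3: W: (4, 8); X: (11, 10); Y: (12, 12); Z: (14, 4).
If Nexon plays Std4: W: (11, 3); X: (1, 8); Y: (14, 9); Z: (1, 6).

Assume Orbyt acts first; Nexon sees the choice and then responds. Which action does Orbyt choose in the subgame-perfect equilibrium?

W

Nexon best-responds to each possible Orbyt move:
- W → Nexon plays Std1 (best of 12, 6, 4, 11); Orbyt gets 13.
- X → Nexon plays Std3 (best of 1, 10, 11, 1); Orbyt gets 10.
- Y → Nexon plays Std4 (best of 11, 12, 12, 14); Orbyt gets 9.
- Z → Nexon plays Std3 (best of 10, 4, 14, 1); Orbyt gets 4.
Orbyt's induced payoffs are 13, 10, 9, 4, so Orbyt commits to W. Subgame-perfect outcome: (Std1, W) with payoffs (12, 13).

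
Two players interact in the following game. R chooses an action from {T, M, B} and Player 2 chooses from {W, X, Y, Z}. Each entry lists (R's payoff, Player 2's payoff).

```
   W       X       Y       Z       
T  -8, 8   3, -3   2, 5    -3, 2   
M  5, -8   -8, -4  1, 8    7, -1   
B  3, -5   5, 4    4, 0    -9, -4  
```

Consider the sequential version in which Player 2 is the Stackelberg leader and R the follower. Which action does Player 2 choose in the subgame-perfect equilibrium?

X

Solve by backward induction (Player 2 leads).
- W: BR = M, leader payoff -8.
- X: BR = B, leader payoff 4.
- Y: BR = B, leader payoff 0.
- Z: BR = M, leader payoff -1.
Player 2's induced payoffs are -8, 4, 0, -1, so Player 2 commits to X. Subgame-perfect outcome: (B, X) with payoffs (5, 4).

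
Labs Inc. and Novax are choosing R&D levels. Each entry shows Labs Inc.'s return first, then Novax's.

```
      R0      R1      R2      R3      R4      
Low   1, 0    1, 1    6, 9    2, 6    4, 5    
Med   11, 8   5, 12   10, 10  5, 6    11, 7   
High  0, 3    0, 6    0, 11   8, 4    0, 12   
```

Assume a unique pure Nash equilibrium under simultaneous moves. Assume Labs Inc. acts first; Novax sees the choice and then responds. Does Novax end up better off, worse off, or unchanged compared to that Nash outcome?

Backward induction with Labs Inc. moving first.
- Low: BR = R2, leader payoff 6.
- Med: BR = R1, leader payoff 5.
- High: BR = R4, leader payoff 0.
Among 6, 5, 0, the best is 6 at Low. Subgame-perfect outcome: (Low, R2) with payoffs (6, 9).
Now find the simultaneous Nash equilibrium.
Labs Inc.'s best replies: R0→Med; R1→Med; R2→Med; R3→High; R4→Med.
Novax's best replies: Low→R2; Med→R1; High→R4.
The unique mutual best reply is (Med, R1), giving (5, 12).
Novax earns 9 sequentially versus 12 at the Nash outcome: worse off.

worse off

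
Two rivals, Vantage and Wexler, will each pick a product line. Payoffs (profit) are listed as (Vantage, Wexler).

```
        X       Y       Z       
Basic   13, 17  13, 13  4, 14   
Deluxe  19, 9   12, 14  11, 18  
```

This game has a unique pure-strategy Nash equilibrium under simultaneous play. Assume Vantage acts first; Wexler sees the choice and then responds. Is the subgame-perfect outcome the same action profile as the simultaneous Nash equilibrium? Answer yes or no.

Backward induction with Vantage moving first.
- Basic → Wexler plays X (best of 17, 13, 14); Vantage gets 13.
- Deluxe → Wexler plays Z (best of 9, 14, 18); Vantage gets 11.
Maximizing over 13, 11, Vantage chooses Basic. Subgame-perfect outcome: (Basic, X) with payoffs (13, 17).
Under simultaneous play:
Vantage's best replies: X→Deluxe; Y→Basic; Z→Deluxe.
Wexler's best replies: Basic→X; Deluxe→Z.
Only (Deluxe, Z) has each player best-responding; Nash payoffs (11, 18).
Sequential outcome (Basic, X) differs from the Nash profile (Deluxe, Z).

no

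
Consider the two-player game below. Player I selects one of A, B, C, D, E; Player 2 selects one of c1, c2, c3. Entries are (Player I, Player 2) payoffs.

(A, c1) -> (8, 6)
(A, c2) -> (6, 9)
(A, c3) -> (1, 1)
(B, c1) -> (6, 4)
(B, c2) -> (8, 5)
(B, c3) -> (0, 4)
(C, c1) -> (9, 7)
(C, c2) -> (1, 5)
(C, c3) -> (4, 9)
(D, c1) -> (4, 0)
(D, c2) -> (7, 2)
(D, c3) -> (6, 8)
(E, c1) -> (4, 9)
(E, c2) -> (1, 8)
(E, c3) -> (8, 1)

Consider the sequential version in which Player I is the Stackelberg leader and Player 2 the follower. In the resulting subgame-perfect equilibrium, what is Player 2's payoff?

5

Backward induction with Player I moving first.
- A → Player 2 plays c2 (best of 6, 9, 1); Player I gets 6.
- B → Player 2 plays c2 (best of 4, 5, 4); Player I gets 8.
- C → Player 2 plays c3 (best of 7, 5, 9); Player I gets 4.
- D → Player 2 plays c3 (best of 0, 2, 8); Player I gets 6.
- E → Player 2 plays c1 (best of 9, 8, 1); Player I gets 4.
Maximizing over 6, 8, 4, 6, 4, Player I chooses B. Subgame-perfect outcome: (B, c2) with payoffs (8, 5).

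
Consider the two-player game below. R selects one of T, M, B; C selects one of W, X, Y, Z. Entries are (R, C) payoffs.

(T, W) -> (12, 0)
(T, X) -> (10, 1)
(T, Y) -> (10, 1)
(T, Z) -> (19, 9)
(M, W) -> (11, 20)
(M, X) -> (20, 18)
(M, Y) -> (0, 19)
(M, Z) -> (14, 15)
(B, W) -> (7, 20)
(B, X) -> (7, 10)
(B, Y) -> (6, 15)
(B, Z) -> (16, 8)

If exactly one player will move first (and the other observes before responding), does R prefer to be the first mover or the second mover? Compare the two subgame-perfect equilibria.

If R leads: C's best replies are T→Z, M→W, B→W; R's induced payoffs 19, 11, 7; outcome (T, Z), payoffs (19, 9).
If C leads: R's best replies are W→T, X→M, Y→T, Z→T; C's induced payoffs 0, 18, 1, 9; outcome (M, X), payoffs (20, 18).
R gets 19 moving first and 20 moving second, so R prefers to move second.

second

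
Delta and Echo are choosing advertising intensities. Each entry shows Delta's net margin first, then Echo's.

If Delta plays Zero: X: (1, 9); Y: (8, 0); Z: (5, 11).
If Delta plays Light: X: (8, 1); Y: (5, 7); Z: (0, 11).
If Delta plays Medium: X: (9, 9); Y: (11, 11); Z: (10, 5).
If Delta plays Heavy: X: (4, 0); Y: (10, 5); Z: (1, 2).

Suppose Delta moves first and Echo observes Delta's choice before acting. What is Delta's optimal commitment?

Work backward from Echo's decision.
- Zero: Echo compares 9, 0, 11 and picks Z; Delta would get 5.
- Light: Echo compares 1, 7, 11 and picks Z; Delta would get 0.
- Medium: Echo compares 9, 11, 5 and picks Y; Delta would get 11.
- Heavy: Echo compares 0, 5, 2 and picks Y; Delta would get 10.
Delta's induced payoffs are 5, 0, 11, 10, so Delta commits to Medium. Subgame-perfect outcome: (Medium, Y) with payoffs (11, 11).

Medium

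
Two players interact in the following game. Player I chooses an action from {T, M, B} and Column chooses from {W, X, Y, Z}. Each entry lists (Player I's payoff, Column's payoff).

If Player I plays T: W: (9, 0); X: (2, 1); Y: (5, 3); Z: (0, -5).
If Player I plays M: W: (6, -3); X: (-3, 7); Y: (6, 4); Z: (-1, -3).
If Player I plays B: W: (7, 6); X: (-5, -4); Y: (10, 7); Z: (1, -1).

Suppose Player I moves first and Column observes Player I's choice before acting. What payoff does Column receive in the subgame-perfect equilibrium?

7

Solve by backward induction (Player I leads).
- T: BR = Y, leader payoff 5.
- M: BR = X, leader payoff -3.
- B: BR = Y, leader payoff 10.
Maximizing over 5, -3, 10, Player I chooses B. Subgame-perfect outcome: (B, Y) with payoffs (10, 7).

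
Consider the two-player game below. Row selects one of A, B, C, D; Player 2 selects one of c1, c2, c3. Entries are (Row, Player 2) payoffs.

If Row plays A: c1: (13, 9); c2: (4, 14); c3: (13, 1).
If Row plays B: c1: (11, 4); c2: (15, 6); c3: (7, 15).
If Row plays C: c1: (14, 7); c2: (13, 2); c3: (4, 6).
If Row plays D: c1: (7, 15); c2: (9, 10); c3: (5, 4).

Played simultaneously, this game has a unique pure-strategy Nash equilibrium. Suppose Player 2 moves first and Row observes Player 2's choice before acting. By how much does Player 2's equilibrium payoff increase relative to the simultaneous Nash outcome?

0

Solve by backward induction (Player 2 leads).
- c1 → Row plays C (best of 13, 11, 14, 7); Player 2 gets 7.
- c2 → Row plays B (best of 4, 15, 13, 9); Player 2 gets 6.
- c3 → Row plays A (best of 13, 7, 4, 5); Player 2 gets 1.
Player 2's induced payoffs are 7, 6, 1, so Player 2 commits to c1. Subgame-perfect outcome: (C, c1) with payoffs (14, 7).
For the simultaneous game, intersect best replies.
Row's best replies: c1→C; c2→B; c3→A.
Player 2's best replies: A→c2; B→c3; C→c1; D→c1.
The unique mutual best reply is (C, c1), giving (14, 7).
Player 2's commitment gain: 7 − 7 = 0.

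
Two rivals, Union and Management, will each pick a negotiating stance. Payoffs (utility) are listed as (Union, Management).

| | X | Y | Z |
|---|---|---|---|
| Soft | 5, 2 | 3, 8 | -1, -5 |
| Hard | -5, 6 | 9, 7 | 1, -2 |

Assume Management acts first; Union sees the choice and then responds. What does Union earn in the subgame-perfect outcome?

9

Solve by backward induction (Management leads).
- X → Union plays Soft (best of 5, -5); Management gets 2.
- Y → Union plays Hard (best of 3, 9); Management gets 7.
- Z → Union plays Hard (best of -1, 1); Management gets -2.
Among 2, 7, -2, the best is 7 at Y. Subgame-perfect outcome: (Hard, Y) with payoffs (9, 7).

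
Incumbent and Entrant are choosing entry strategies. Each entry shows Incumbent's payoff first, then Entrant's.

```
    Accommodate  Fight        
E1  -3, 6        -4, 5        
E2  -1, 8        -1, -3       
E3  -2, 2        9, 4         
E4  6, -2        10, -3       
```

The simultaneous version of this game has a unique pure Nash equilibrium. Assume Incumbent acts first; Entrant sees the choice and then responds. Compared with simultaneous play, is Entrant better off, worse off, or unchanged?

better off

Solve by backward induction (Incumbent leads).
- E1 → Entrant plays Accommodate (best of 6, 5); Incumbent gets -3.
- E2 → Entrant plays Accommodate (best of 8, -3); Incumbent gets -1.
- E3 → Entrant plays Fight (best of 2, 4); Incumbent gets 9.
- E4 → Entrant plays Accommodate (best of -2, -3); Incumbent gets 6.
Maximizing over -3, -1, 9, 6, Incumbent chooses E3. Subgame-perfect outcome: (E3, Fight) with payoffs (9, 4).
Now find the simultaneous Nash equilibrium.
Incumbent's best replies: Accommodate→E4; Fight→E4.
Entrant's best replies: E1→Accommodate; E2→Accommodate; E3→Fight; E4→Accommodate.
The unique mutual best reply is (E4, Accommodate), giving (6, -2).
Entrant earns 4 sequentially versus -2 at the Nash outcome: better off.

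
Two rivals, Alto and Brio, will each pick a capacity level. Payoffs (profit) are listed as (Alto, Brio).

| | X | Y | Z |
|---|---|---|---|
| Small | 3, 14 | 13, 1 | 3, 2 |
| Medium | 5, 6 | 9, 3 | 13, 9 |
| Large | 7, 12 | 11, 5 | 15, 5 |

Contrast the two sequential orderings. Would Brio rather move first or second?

first

If Alto leads: Brio's best replies are Small→X, Medium→Z, Large→X; Alto's induced payoffs 3, 13, 7; outcome (Medium, Z), payoffs (13, 9).
If Brio leads: Alto's best replies are X→Large, Y→Small, Z→Large; Brio's induced payoffs 12, 1, 5; outcome (Large, X), payoffs (7, 12).
Brio gets 12 moving first and 9 moving second, so Brio prefers to move first.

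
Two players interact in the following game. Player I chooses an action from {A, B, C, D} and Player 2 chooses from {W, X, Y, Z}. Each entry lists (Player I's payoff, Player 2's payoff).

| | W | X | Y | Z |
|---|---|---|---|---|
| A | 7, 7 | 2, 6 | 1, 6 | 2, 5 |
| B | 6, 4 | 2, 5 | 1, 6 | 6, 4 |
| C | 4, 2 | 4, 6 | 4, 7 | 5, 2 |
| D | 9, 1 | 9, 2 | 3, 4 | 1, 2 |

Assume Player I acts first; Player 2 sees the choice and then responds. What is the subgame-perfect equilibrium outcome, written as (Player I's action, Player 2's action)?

Work backward from Player 2's decision.
- A: BR = W, leader payoff 7.
- B: BR = Y, leader payoff 1.
- C: BR = Y, leader payoff 4.
- D: BR = Y, leader payoff 3.
Player I's induced payoffs are 7, 1, 4, 3, so Player I commits to A. Subgame-perfect outcome: (A, W) with payoffs (7, 7).

(A, W)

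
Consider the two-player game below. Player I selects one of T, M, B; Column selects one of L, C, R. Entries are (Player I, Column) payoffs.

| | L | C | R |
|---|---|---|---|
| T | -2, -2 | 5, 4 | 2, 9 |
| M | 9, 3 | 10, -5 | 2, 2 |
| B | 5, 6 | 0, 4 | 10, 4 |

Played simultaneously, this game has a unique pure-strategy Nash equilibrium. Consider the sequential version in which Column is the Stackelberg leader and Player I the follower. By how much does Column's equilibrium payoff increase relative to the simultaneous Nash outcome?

1

Backward induction with Column moving first.
- L: BR = M, leader payoff 3.
- C: BR = M, leader payoff -5.
- R: BR = B, leader payoff 4.
Among 3, -5, 4, the best is 4 at R. Subgame-perfect outcome: (B, R) with payoffs (10, 4).
For the simultaneous game, intersect best replies.
Player I's best replies: L→M; C→M; R→B.
Column's best replies: T→R; M→L; B→L.
The unique mutual best reply is (M, L), giving (9, 3).
Column's commitment gain: 4 − 3 = 1.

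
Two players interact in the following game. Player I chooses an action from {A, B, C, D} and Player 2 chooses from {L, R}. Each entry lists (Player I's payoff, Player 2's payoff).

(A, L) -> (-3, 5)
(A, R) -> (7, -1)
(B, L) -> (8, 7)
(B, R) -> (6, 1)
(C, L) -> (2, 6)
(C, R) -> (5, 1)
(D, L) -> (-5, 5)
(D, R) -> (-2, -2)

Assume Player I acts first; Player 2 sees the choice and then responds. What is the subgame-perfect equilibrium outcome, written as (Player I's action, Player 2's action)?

Work backward from Player 2's decision.
- A: Player 2 compares 5, -1 and picks L; Player I would get -3.
- B: Player 2 compares 7, 1 and picks L; Player I would get 8.
- C: Player 2 compares 6, 1 and picks L; Player I would get 2.
- D: Player 2 compares 5, -2 and picks L; Player I would get -5.
Maximizing over -3, 8, 2, -5, Player I chooses B. Subgame-perfect outcome: (B, L) with payoffs (8, 7).

(B, L)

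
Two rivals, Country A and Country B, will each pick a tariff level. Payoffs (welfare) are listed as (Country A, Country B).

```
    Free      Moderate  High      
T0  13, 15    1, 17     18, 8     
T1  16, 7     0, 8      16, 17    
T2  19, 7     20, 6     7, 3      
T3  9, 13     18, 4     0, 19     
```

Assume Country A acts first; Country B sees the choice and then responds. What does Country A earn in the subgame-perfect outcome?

19

Work backward from Country B's decision.
- T0: BR = Moderate, leader payoff 1.
- T1: BR = High, leader payoff 16.
- T2: BR = Free, leader payoff 19.
- T3: BR = High, leader payoff 0.
Maximizing over 1, 16, 19, 0, Country A chooses T2. Subgame-perfect outcome: (T2, Free) with payoffs (19, 7).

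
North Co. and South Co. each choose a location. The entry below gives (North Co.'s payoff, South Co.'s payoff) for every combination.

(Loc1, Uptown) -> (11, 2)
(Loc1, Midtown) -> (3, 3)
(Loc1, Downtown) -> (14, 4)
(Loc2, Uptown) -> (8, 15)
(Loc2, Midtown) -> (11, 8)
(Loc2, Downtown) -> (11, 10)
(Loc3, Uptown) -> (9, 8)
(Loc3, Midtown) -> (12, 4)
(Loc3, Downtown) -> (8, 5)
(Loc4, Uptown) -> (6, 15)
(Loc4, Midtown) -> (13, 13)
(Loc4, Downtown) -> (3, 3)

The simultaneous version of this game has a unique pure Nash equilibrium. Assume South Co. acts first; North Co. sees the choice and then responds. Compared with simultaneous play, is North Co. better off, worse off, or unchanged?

worse off

North Co. best-responds to each possible South Co. move:
- Uptown: BR = Loc1, leader payoff 2.
- Midtown: BR = Loc4, leader payoff 13.
- Downtown: BR = Loc1, leader payoff 4.
Maximizing over 2, 13, 4, South Co. chooses Midtown. Subgame-perfect outcome: (Loc4, Midtown) with payoffs (13, 13).
Under simultaneous play:
North Co.'s best replies: Uptown→Loc1; Midtown→Loc4; Downtown→Loc1.
South Co.'s best replies: Loc1→Downtown; Loc2→Uptown; Loc3→Uptown; Loc4→Uptown.
Only (Loc1, Downtown) has each player best-responding; Nash payoffs (14, 4).
North Co. earns 13 sequentially versus 14 at the Nash outcome: worse off.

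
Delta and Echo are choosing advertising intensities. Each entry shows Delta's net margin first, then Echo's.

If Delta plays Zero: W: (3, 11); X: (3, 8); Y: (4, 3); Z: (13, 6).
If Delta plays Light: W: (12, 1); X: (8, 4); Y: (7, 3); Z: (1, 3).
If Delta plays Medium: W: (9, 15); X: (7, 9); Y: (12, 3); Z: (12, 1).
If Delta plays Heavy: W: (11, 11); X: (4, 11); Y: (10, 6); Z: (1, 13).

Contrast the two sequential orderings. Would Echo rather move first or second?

second

If Delta leads: Echo's best replies are Zero→W, Light→X, Medium→W, Heavy→Z; Delta's induced payoffs 3, 8, 9, 1; outcome (Medium, W), payoffs (9, 15).
If Echo leads: Delta's best replies are W→Light, X→Light, Y→Medium, Z→Zero; Echo's induced payoffs 1, 4, 3, 6; outcome (Zero, Z), payoffs (13, 6).
Echo gets 6 moving first and 15 moving second, so Echo prefers to move second.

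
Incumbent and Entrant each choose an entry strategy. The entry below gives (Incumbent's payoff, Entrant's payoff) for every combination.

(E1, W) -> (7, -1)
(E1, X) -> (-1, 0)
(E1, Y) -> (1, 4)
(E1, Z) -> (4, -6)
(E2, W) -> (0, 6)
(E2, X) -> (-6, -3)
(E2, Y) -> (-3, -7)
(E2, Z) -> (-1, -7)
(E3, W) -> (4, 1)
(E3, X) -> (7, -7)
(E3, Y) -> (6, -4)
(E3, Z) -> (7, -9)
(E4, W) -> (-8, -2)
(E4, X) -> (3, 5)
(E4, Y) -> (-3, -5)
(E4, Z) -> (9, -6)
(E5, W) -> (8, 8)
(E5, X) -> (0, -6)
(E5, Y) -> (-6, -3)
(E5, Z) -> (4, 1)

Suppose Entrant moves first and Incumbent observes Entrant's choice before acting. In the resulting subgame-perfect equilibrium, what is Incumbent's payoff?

Backward induction with Entrant moving first.
- W → Incumbent plays E5 (best of 7, 0, 4, -8, 8); Entrant gets 8.
- X → Incumbent plays E3 (best of -1, -6, 7, 3, 0); Entrant gets -7.
- Y → Incumbent plays E3 (best of 1, -3, 6, -3, -6); Entrant gets -4.
- Z → Incumbent plays E4 (best of 4, -1, 7, 9, 4); Entrant gets -6.
Among 8, -7, -4, -6, the best is 8 at W. Subgame-perfect outcome: (E5, W) with payoffs (8, 8).

8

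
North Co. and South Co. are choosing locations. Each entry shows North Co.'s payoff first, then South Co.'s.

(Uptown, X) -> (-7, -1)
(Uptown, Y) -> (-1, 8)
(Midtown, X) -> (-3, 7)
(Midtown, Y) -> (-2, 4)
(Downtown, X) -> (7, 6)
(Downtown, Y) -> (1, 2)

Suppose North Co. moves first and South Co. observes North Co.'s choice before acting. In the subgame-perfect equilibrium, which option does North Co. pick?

Backward induction with North Co. moving first.
- Uptown: South Co. compares -1, 8 and picks Y; North Co. would get -1.
- Midtown: South Co. compares 7, 4 and picks X; North Co. would get -3.
- Downtown: South Co. compares 6, 2 and picks X; North Co. would get 7.
Among -1, -3, 7, the best is 7 at Downtown. Subgame-perfect outcome: (Downtown, X) with payoffs (7, 6).

Downtown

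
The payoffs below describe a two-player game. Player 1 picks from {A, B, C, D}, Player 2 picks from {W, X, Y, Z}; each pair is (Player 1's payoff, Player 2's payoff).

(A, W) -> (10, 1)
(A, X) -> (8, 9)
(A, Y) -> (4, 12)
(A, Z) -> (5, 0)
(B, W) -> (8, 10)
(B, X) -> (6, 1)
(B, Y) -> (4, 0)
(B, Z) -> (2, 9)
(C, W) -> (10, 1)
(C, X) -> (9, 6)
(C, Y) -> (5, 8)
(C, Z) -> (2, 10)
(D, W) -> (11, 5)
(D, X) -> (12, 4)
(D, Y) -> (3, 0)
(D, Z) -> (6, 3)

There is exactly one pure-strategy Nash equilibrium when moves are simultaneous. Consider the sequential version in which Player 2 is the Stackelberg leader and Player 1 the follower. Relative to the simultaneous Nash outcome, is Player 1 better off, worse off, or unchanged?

Player 1 best-responds to each possible Player 2 move:
- W: BR = D, leader payoff 5.
- X: BR = D, leader payoff 4.
- Y: BR = C, leader payoff 8.
- Z: BR = D, leader payoff 3.
Player 2's induced payoffs are 5, 4, 8, 3, so Player 2 commits to Y. Subgame-perfect outcome: (C, Y) with payoffs (5, 8).
Under simultaneous play:
Player 1's best replies: W→D; X→D; Y→C; Z→D.
Player 2's best replies: A→Y; B→W; C→Z; D→W.
The unique mutual best reply is (D, W), giving (11, 5).
Player 1 earns 5 sequentially versus 11 at the Nash outcome: worse off.

worse off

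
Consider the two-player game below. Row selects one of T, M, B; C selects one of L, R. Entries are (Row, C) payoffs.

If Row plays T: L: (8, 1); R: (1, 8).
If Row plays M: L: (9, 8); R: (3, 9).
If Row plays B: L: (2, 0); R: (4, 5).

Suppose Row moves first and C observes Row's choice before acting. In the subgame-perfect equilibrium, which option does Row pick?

B

C best-responds to each possible Row move:
- T: BR = R, leader payoff 1.
- M: BR = R, leader payoff 3.
- B: BR = R, leader payoff 4.
Among 1, 3, 4, the best is 4 at B. Subgame-perfect outcome: (B, R) with payoffs (4, 5).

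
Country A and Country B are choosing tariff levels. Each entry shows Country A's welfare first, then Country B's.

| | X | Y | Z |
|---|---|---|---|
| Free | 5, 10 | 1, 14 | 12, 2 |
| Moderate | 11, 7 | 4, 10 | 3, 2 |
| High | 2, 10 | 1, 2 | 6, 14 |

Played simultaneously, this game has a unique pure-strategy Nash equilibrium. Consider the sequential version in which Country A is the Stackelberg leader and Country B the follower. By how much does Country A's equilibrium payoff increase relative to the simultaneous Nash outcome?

2

Solve by backward induction (Country A leads).
- Free → Country B plays Y (best of 10, 14, 2); Country A gets 1.
- Moderate → Country B plays Y (best of 7, 10, 2); Country A gets 4.
- High → Country B plays Z (best of 10, 2, 14); Country A gets 6.
Country A's induced payoffs are 1, 4, 6, so Country A commits to High. Subgame-perfect outcome: (High, Z) with payoffs (6, 14).
For the simultaneous game, intersect best replies.
Country A's best replies: X→Moderate; Y→Moderate; Z→Free.
Country B's best replies: Free→Y; Moderate→Y; High→Z.
Only (Moderate, Y) has each player best-responding; Nash payoffs (4, 10).
Country A's commitment gain: 6 − 4 = 2.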